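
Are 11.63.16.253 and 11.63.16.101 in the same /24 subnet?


Mask: 255.255.255.0
11.63.16.253 AND mask = 11.63.16.0
11.63.16.101 AND mask = 11.63.16.0
Yes, same subnet (11.63.16.0)


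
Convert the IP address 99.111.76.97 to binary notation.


99 = 01100011
111 = 01101111
76 = 01001100
97 = 01100001
Binary: 01100011.01101111.01001100.01100001


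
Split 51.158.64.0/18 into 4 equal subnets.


New prefix = 18 + 2 = 20
Each subnet has 4096 addresses
  51.158.64.0/20
  51.158.80.0/20
  51.158.96.0/20
  51.158.112.0/20
Subnets: 51.158.64.0/20, 51.158.80.0/20, 51.158.96.0/20, 51.158.112.0/20


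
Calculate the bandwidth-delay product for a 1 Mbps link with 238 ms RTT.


BDP = bandwidth * RTT
= 1 Mbps * 238 ms
= 1 * 1e6 * 238 / 1000 bits
= 238000 bits
= 29750 bytes
= 29.0527 KB
BDP = 238000 bits (29750 bytes)


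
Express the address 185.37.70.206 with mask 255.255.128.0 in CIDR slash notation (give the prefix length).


Binary: 11111111.11111111.10000000.00000000
Count leading 1s
Prefix: /17


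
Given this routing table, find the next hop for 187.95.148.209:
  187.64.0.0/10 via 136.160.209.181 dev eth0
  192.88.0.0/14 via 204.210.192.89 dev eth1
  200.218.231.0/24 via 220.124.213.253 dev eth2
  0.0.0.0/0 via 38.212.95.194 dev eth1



Longest prefix match for 187.95.148.209:
  /10 187.64.0.0: MATCH
  /14 192.88.0.0: no
  /24 200.218.231.0: no
  /0 0.0.0.0: MATCH
Selected: next-hop 136.160.209.181 via eth0 (matched /10)


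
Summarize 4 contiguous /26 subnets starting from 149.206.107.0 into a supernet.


Original prefix: /26
Number of subnets: 4 = 2^2
New prefix = 26 - 2 = 24
Supernet: 149.206.107.0/24


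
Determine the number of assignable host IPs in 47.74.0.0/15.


Host bits = 32 - 15 = 17
Total addresses = 2^17 = 131072
Usable = total - 2 (network and broadcast)
Usable hosts: 131070


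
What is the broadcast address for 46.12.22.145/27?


Network: 46.12.22.128/27
Host bits = 5
Set all host bits to 1:
Broadcast: 46.12.22.159


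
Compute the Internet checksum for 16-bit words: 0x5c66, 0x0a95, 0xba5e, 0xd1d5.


Sum all words (with carry folding):
+ 0x5c66 = 0x5c66
+ 0x0a95 = 0x66fb
+ 0xba5e = 0x215a
+ 0xd1d5 = 0xf32f
One's complement: ~0xf32f
Checksum = 0x0cd0


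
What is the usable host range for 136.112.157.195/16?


Network: 136.112.0.0
Broadcast: 136.112.255.255
First usable = network + 1
Last usable = broadcast - 1
Range: 136.112.0.1 to 136.112.255.254


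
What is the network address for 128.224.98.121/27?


IP:   10000000.11100000.01100010.01111001
Mask: 11111111.11111111.11111111.11100000
AND operation:
Net:  10000000.11100000.01100010.01100000
Network: 128.224.98.96/27


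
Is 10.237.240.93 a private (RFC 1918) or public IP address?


RFC 1918 private ranges:
  10.0.0.0/8 (10.0.0.0 - 10.255.255.255)
  172.16.0.0/12 (172.16.0.0 - 172.31.255.255)
  192.168.0.0/16 (192.168.0.0 - 192.168.255.255)
Private (in 10.0.0.0/8)


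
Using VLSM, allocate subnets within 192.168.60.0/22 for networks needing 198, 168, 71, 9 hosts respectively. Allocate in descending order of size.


198 hosts -> /24 (254 usable): 192.168.60.0/24
168 hosts -> /24 (254 usable): 192.168.61.0/24
71 hosts -> /25 (126 usable): 192.168.62.0/25
9 hosts -> /28 (14 usable): 192.168.62.128/28
Allocation: 192.168.60.0/24 (198 hosts, 254 usable); 192.168.61.0/24 (168 hosts, 254 usable); 192.168.62.0/25 (71 hosts, 126 usable); 192.168.62.128/28 (9 hosts, 14 usable)


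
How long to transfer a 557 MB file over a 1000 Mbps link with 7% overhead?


Effective throughput = 1000 * (1 - 7/100) = 930.0 Mbps
File size in Mb = 557 * 8 = 4456 Mb
Time = 4456 / 930.0
Time = 4.7914 seconds


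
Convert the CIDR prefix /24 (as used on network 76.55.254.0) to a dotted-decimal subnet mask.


/24 means 24 network bits, 8 host bits
Binary: 11111111111111111111111100000000
Mask: 255.255.255.0


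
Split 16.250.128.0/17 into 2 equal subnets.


New prefix = 17 + 1 = 18
Each subnet has 16384 addresses
  16.250.128.0/18
  16.250.192.0/18
Subnets: 16.250.128.0/18, 16.250.192.0/18


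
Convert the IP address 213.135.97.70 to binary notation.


213 = 11010101
135 = 10000111
97 = 01100001
70 = 01000110
Binary: 11010101.10000111.01100001.01000110


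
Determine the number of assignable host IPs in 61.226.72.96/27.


Host bits = 32 - 27 = 5
Total addresses = 2^5 = 32
Usable = total - 2 (network and broadcast)
Usable hosts: 30


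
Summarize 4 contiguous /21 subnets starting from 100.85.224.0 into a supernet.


Original prefix: /21
Number of subnets: 4 = 2^2
New prefix = 21 - 2 = 19
Supernet: 100.85.224.0/19


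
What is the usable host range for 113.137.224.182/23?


Network: 113.137.224.0
Broadcast: 113.137.225.255
First usable = network + 1
Last usable = broadcast - 1
Range: 113.137.224.1 to 113.137.225.254


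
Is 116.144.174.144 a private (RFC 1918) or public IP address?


RFC 1918 private ranges:
  10.0.0.0/8 (10.0.0.0 - 10.255.255.255)
  172.16.0.0/12 (172.16.0.0 - 172.31.255.255)
  192.168.0.0/16 (192.168.0.0 - 192.168.255.255)
Public (not in any RFC 1918 range)


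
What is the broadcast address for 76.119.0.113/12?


Network: 76.112.0.0/12
Host bits = 20
Set all host bits to 1:
Broadcast: 76.127.255.255


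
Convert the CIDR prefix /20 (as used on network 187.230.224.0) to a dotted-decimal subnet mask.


/20 means 20 network bits, 12 host bits
Binary: 11111111111111111111000000000000
Mask: 255.255.240.0


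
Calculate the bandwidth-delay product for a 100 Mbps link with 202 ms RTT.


BDP = bandwidth * RTT
= 100 Mbps * 202 ms
= 100 * 1e6 * 202 / 1000 bits
= 20200000 bits
= 2525000 bytes
= 2465.8203 KB
BDP = 20200000 bits (2525000 bytes)


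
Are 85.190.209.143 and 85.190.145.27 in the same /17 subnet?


Mask: 255.255.128.0
85.190.209.143 AND mask = 85.190.128.0
85.190.145.27 AND mask = 85.190.128.0
Yes, same subnet (85.190.128.0)


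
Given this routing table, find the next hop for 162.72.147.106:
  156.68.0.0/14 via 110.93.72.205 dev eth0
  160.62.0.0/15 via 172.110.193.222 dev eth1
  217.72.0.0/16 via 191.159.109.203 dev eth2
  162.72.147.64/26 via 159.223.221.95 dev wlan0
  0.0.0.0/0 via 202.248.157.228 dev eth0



Longest prefix match for 162.72.147.106:
  /14 156.68.0.0: no
  /15 160.62.0.0: no
  /16 217.72.0.0: no
  /26 162.72.147.64: MATCH
  /0 0.0.0.0: MATCH
Selected: next-hop 159.223.221.95 via wlan0 (matched /26)


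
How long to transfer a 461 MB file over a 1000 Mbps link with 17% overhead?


Effective throughput = 1000 * (1 - 17/100) = 830 Mbps
File size in Mb = 461 * 8 = 3688 Mb
Time = 3688 / 830
Time = 4.4434 seconds


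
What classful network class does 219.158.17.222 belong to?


First octet: 219
Binary: 11011011
110xxxxx -> Class C (192-223)
Class C, default mask 255.255.255.0 (/24)


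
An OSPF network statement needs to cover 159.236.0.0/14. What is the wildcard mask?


Subnet mask: 255.252.0.0
Wildcard = 255.255.255.255 - subnet mask
255 - 255 = 0
255 - 252 = 3
255 - 0 = 255
255 - 0 = 255
Wildcard: 0.3.255.255


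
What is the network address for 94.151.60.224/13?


IP:   01011110.10010111.00111100.11100000
Mask: 11111111.11111000.00000000.00000000
AND operation:
Net:  01011110.10010000.00000000.00000000
Network: 94.144.0.0/13


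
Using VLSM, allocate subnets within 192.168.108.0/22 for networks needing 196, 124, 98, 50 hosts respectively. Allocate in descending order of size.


196 hosts -> /24 (254 usable): 192.168.108.0/24
124 hosts -> /25 (126 usable): 192.168.109.0/25
98 hosts -> /25 (126 usable): 192.168.109.128/25
50 hosts -> /26 (62 usable): 192.168.110.0/26
Allocation: 192.168.108.0/24 (196 hosts, 254 usable); 192.168.109.0/25 (124 hosts, 126 usable); 192.168.109.128/25 (98 hosts, 126 usable); 192.168.110.0/26 (50 hosts, 62 usable)


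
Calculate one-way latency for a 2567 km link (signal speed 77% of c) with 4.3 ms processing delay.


Speed = 0.77 * 3e5 km/s = 231000 km/s
Propagation delay = 2567 / 231000 = 0.0111 s = 11.1126 ms
Processing delay = 4.3 ms
Total one-way latency = 15.4126 ms


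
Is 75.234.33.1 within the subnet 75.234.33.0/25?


Subnet network: 75.234.33.0
Test IP AND mask: 75.234.33.0
Yes, 75.234.33.1 is in 75.234.33.0/25


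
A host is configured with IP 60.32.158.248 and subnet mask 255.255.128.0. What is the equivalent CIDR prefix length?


Binary: 11111111.11111111.10000000.00000000
Count leading 1s
Prefix: /17


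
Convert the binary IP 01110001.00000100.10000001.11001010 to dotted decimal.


01110001 = 113
00000100 = 4
10000001 = 129
11001010 = 202
IP: 113.4.129.202


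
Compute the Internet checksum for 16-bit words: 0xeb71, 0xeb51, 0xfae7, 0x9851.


Sum all words (with carry folding):
+ 0xeb71 = 0xeb71
+ 0xeb51 = 0xd6c3
+ 0xfae7 = 0xd1ab
+ 0x9851 = 0x69fd
One's complement: ~0x69fd
Checksum = 0x9602


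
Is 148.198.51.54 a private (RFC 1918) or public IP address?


RFC 1918 private ranges:
  10.0.0.0/8 (10.0.0.0 - 10.255.255.255)
  172.16.0.0/12 (172.16.0.0 - 172.31.255.255)
  192.168.0.0/16 (192.168.0.0 - 192.168.255.255)
Public (not in any RFC 1918 range)


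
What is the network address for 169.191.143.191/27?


IP:   10101001.10111111.10001111.10111111
Mask: 11111111.11111111.11111111.11100000
AND operation:
Net:  10101001.10111111.10001111.10100000
Network: 169.191.143.160/27


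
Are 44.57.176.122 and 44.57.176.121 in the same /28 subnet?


Mask: 255.255.255.240
44.57.176.122 AND mask = 44.57.176.112
44.57.176.121 AND mask = 44.57.176.112
Yes, same subnet (44.57.176.112)


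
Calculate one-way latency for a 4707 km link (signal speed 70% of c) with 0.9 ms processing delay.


Speed = 0.7 * 3e5 km/s = 210000 km/s
Propagation delay = 4707 / 210000 = 0.0224 s = 22.4143 ms
Processing delay = 0.9 ms
Total one-way latency = 23.3143 ms


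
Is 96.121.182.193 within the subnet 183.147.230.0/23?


Subnet network: 183.147.230.0
Test IP AND mask: 96.121.182.0
No, 96.121.182.193 is not in 183.147.230.0/23


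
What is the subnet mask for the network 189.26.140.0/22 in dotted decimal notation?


/22 means 22 network bits, 10 host bits
Binary: 11111111111111111111110000000000
Mask: 255.255.252.0


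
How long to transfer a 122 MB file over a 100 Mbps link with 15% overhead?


Effective throughput = 100 * (1 - 15/100) = 85 Mbps
File size in Mb = 122 * 8 = 976 Mb
Time = 976 / 85
Time = 11.4824 seconds


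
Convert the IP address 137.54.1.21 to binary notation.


137 = 10001001
54 = 00110110
1 = 00000001
21 = 00010101
Binary: 10001001.00110110.00000001.00010101


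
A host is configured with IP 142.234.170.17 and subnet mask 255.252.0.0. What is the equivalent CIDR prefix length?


Binary: 11111111.11111100.00000000.00000000
Count leading 1s
Prefix: /14


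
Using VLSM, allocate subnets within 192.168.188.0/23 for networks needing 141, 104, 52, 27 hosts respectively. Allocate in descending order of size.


141 hosts -> /24 (254 usable): 192.168.188.0/24
104 hosts -> /25 (126 usable): 192.168.189.0/25
52 hosts -> /26 (62 usable): 192.168.189.128/26
27 hosts -> /27 (30 usable): 192.168.189.192/27
Allocation: 192.168.188.0/24 (141 hosts, 254 usable); 192.168.189.0/25 (104 hosts, 126 usable); 192.168.189.128/26 (52 hosts, 62 usable); 192.168.189.192/27 (27 hosts, 30 usable)


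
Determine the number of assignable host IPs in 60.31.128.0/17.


Host bits = 32 - 17 = 15
Total addresses = 2^15 = 32768
Usable = total - 2 (network and broadcast)
Usable hosts: 32766


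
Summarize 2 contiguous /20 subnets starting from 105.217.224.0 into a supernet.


Original prefix: /20
Number of subnets: 2 = 2^1
New prefix = 20 - 1 = 19
Supernet: 105.217.224.0/19


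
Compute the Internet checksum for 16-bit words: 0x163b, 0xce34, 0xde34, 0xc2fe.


Sum all words (with carry folding):
+ 0x163b = 0x163b
+ 0xce34 = 0xe46f
+ 0xde34 = 0xc2a4
+ 0xc2fe = 0x85a3
One's complement: ~0x85a3
Checksum = 0x7a5c


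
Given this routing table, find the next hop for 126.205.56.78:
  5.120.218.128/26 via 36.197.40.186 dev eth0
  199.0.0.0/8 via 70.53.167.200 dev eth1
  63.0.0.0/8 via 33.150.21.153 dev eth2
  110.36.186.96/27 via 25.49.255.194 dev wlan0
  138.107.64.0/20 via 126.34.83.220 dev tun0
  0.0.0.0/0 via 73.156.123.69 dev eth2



Longest prefix match for 126.205.56.78:
  /26 5.120.218.128: no
  /8 199.0.0.0: no
  /8 63.0.0.0: no
  /27 110.36.186.96: no
  /20 138.107.64.0: no
  /0 0.0.0.0: MATCH
Selected: next-hop 73.156.123.69 via eth2 (matched /0)


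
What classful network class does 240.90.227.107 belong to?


First octet: 240
Binary: 11110000
1111xxxx -> Class E (240-255)
Class E (reserved), default mask N/A


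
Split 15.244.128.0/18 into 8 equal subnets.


New prefix = 18 + 3 = 21
Each subnet has 2048 addresses
  15.244.128.0/21
  15.244.136.0/21
  15.244.144.0/21
  15.244.152.0/21
  15.244.160.0/21
  15.244.168.0/21
  15.244.176.0/21
  15.244.184.0/21
Subnets: 15.244.128.0/21, 15.244.136.0/21, 15.244.144.0/21, 15.244.152.0/21, 15.244.160.0/21, 15.244.168.0/21, 15.244.176.0/21, 15.244.184.0/21


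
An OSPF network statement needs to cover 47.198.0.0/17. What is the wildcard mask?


Subnet mask: 255.255.128.0
Wildcard = 255.255.255.255 - subnet mask
255 - 255 = 0
255 - 255 = 0
255 - 128 = 127
255 - 0 = 255
Wildcard: 0.0.127.255


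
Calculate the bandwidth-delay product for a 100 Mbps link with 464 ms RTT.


BDP = bandwidth * RTT
= 100 Mbps * 464 ms
= 100 * 1e6 * 464 / 1000 bits
= 46400000 bits
= 5800000 bytes
= 5664.0625 KB
BDP = 46400000 bits (5800000 bytes)


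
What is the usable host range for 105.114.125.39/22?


Network: 105.114.124.0
Broadcast: 105.114.127.255
First usable = network + 1
Last usable = broadcast - 1
Range: 105.114.124.1 to 105.114.127.254


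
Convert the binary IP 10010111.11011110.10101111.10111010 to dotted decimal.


10010111 = 151
11011110 = 222
10101111 = 175
10111010 = 186
IP: 151.222.175.186


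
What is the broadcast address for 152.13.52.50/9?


Network: 152.0.0.0/9
Host bits = 23
Set all host bits to 1:
Broadcast: 152.127.255.255


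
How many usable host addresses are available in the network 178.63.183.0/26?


Host bits = 32 - 26 = 6
Total addresses = 2^6 = 64
Usable = total - 2 (network and broadcast)
Usable hosts: 62


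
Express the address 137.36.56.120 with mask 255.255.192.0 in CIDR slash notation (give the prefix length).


Binary: 11111111.11111111.11000000.00000000
Count leading 1s
Prefix: /18


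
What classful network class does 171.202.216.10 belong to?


First octet: 171
Binary: 10101011
10xxxxxx -> Class B (128-191)
Class B, default mask 255.255.0.0 (/16)


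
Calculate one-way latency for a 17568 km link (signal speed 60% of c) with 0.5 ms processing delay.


Speed = 0.6 * 3e5 km/s = 180000 km/s
Propagation delay = 17568 / 180000 = 0.0976 s = 97.6 ms
Processing delay = 0.5 ms
Total one-way latency = 98.1 ms


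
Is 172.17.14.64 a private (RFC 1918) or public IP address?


RFC 1918 private ranges:
  10.0.0.0/8 (10.0.0.0 - 10.255.255.255)
  172.16.0.0/12 (172.16.0.0 - 172.31.255.255)
  192.168.0.0/16 (192.168.0.0 - 192.168.255.255)
Private (in 172.16.0.0/12)


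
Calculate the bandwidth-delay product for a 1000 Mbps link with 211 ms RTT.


BDP = bandwidth * RTT
= 1000 Mbps * 211 ms
= 1000 * 1e6 * 211 / 1000 bits
= 211000000 bits
= 26375000 bytes
= 25756.8359 KB
BDP = 211000000 bits (26375000 bytes)


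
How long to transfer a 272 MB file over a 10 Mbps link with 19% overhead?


Effective throughput = 10 * (1 - 19/100) = 8.1 Mbps
File size in Mb = 272 * 8 = 2176 Mb
Time = 2176 / 8.1
Time = 268.642 seconds


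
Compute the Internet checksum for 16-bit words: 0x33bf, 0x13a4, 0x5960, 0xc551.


Sum all words (with carry folding):
+ 0x33bf = 0x33bf
+ 0x13a4 = 0x4763
+ 0x5960 = 0xa0c3
+ 0xc551 = 0x6615
One's complement: ~0x6615
Checksum = 0x99ea


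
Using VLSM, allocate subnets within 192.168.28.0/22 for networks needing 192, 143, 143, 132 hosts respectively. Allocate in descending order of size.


192 hosts -> /24 (254 usable): 192.168.28.0/24
143 hosts -> /24 (254 usable): 192.168.29.0/24
143 hosts -> /24 (254 usable): 192.168.30.0/24
132 hosts -> /24 (254 usable): 192.168.31.0/24
Allocation: 192.168.28.0/24 (192 hosts, 254 usable); 192.168.29.0/24 (143 hosts, 254 usable); 192.168.30.0/24 (143 hosts, 254 usable); 192.168.31.0/24 (132 hosts, 254 usable)


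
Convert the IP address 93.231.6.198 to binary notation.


93 = 01011101
231 = 11100111
6 = 00000110
198 = 11000110
Binary: 01011101.11100111.00000110.11000110


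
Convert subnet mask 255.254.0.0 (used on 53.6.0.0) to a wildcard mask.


Subnet mask: 255.254.0.0
Wildcard = 255.255.255.255 - subnet mask
255 - 255 = 0
255 - 254 = 1
255 - 0 = 255
255 - 0 = 255
Wildcard: 0.1.255.255


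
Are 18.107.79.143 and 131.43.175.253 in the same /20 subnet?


Mask: 255.255.240.0
18.107.79.143 AND mask = 18.107.64.0
131.43.175.253 AND mask = 131.43.160.0
No, different subnets (18.107.64.0 vs 131.43.160.0)


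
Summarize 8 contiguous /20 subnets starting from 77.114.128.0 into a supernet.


Original prefix: /20
Number of subnets: 8 = 2^3
New prefix = 20 - 3 = 17
Supernet: 77.114.128.0/17


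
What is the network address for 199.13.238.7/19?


IP:   11000111.00001101.11101110.00000111
Mask: 11111111.11111111.11100000.00000000
AND operation:
Net:  11000111.00001101.11100000.00000000
Network: 199.13.224.0/19


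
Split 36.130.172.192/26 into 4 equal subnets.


New prefix = 26 + 2 = 28
Each subnet has 16 addresses
  36.130.172.192/28
  36.130.172.208/28
  36.130.172.224/28
  36.130.172.240/28
Subnets: 36.130.172.192/28, 36.130.172.208/28, 36.130.172.224/28, 36.130.172.240/28


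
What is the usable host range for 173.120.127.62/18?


Network: 173.120.64.0
Broadcast: 173.120.127.255
First usable = network + 1
Last usable = broadcast - 1
Range: 173.120.64.1 to 173.120.127.254


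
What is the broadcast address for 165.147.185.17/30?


Network: 165.147.185.16/30
Host bits = 2
Set all host bits to 1:
Broadcast: 165.147.185.19


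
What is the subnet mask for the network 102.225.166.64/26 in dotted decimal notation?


/26 means 26 network bits, 6 host bits
Binary: 11111111111111111111111111000000
Mask: 255.255.255.192


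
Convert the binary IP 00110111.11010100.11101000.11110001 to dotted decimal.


00110111 = 55
11010100 = 212
11101000 = 232
11110001 = 241
IP: 55.212.232.241


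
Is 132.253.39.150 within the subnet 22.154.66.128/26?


Subnet network: 22.154.66.128
Test IP AND mask: 132.253.39.128
No, 132.253.39.150 is not in 22.154.66.128/26


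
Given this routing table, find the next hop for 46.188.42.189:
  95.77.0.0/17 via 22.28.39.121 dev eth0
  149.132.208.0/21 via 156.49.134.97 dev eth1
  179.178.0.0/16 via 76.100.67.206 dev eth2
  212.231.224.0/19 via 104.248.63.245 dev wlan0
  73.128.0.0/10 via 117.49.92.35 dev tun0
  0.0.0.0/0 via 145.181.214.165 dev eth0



Longest prefix match for 46.188.42.189:
  /17 95.77.0.0: no
  /21 149.132.208.0: no
  /16 179.178.0.0: no
  /19 212.231.224.0: no
  /10 73.128.0.0: no
  /0 0.0.0.0: MATCH
Selected: next-hop 145.181.214.165 via eth0 (matched /0)


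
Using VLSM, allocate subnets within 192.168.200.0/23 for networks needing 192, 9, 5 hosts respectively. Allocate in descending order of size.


192 hosts -> /24 (254 usable): 192.168.200.0/24
9 hosts -> /28 (14 usable): 192.168.201.0/28
5 hosts -> /29 (6 usable): 192.168.201.16/29
Allocation: 192.168.200.0/24 (192 hosts, 254 usable); 192.168.201.0/28 (9 hosts, 14 usable); 192.168.201.16/29 (5 hosts, 6 usable)


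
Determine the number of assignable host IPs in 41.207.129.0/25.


Host bits = 32 - 25 = 7
Total addresses = 2^7 = 128
Usable = total - 2 (network and broadcast)
Usable hosts: 126


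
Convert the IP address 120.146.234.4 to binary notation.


120 = 01111000
146 = 10010010
234 = 11101010
4 = 00000100
Binary: 01111000.10010010.11101010.00000100


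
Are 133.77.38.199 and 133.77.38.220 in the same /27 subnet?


Mask: 255.255.255.224
133.77.38.199 AND mask = 133.77.38.192
133.77.38.220 AND mask = 133.77.38.192
Yes, same subnet (133.77.38.192)


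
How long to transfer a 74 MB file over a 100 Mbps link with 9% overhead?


Effective throughput = 100 * (1 - 9/100) = 91 Mbps
File size in Mb = 74 * 8 = 592 Mb
Time = 592 / 91
Time = 6.5055 seconds


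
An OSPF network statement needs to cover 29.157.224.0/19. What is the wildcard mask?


Subnet mask: 255.255.224.0
Wildcard = 255.255.255.255 - subnet mask
255 - 255 = 0
255 - 255 = 0
255 - 224 = 31
255 - 0 = 255
Wildcard: 0.0.31.255


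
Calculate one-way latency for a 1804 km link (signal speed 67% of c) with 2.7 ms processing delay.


Speed = 0.67 * 3e5 km/s = 201000 km/s
Propagation delay = 1804 / 201000 = 0.009 s = 8.9751 ms
Processing delay = 2.7 ms
Total one-way latency = 11.6751 ms


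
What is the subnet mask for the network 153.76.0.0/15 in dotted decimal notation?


/15 means 15 network bits, 17 host bits
Binary: 11111111111111100000000000000000
Mask: 255.254.0.0


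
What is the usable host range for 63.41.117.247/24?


Network: 63.41.117.0
Broadcast: 63.41.117.255
First usable = network + 1
Last usable = broadcast - 1
Range: 63.41.117.1 to 63.41.117.254


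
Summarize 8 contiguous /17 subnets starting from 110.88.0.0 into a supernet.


Original prefix: /17
Number of subnets: 8 = 2^3
New prefix = 17 - 3 = 14
Supernet: 110.88.0.0/14


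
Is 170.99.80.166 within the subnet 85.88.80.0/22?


Subnet network: 85.88.80.0
Test IP AND mask: 170.99.80.0
No, 170.99.80.166 is not in 85.88.80.0/22


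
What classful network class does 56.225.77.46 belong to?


First octet: 56
Binary: 00111000
0xxxxxxx -> Class A (1-126)
Class A, default mask 255.0.0.0 (/8)


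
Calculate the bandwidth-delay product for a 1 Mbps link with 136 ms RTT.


BDP = bandwidth * RTT
= 1 Mbps * 136 ms
= 1 * 1e6 * 136 / 1000 bits
= 136000 bits
= 17000 bytes
= 16.6016 KB
BDP = 136000 bits (17000 bytes)


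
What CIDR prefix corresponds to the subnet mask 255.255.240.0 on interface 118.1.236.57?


Binary: 11111111.11111111.11110000.00000000
Count leading 1s
Prefix: /20


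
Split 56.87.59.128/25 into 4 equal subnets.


New prefix = 25 + 2 = 27
Each subnet has 32 addresses
  56.87.59.128/27
  56.87.59.160/27
  56.87.59.192/27
  56.87.59.224/27
Subnets: 56.87.59.128/27, 56.87.59.160/27, 56.87.59.192/27, 56.87.59.224/27


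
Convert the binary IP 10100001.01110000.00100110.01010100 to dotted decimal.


10100001 = 161
01110000 = 112
00100110 = 38
01010100 = 84
IP: 161.112.38.84


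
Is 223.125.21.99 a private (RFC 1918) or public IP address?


RFC 1918 private ranges:
  10.0.0.0/8 (10.0.0.0 - 10.255.255.255)
  172.16.0.0/12 (172.16.0.0 - 172.31.255.255)
  192.168.0.0/16 (192.168.0.0 - 192.168.255.255)
Public (not in any RFC 1918 range)


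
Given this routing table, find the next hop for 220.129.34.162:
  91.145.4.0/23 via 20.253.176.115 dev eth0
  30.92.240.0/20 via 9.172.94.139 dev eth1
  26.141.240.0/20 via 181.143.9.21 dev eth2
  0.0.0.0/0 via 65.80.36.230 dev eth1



Longest prefix match for 220.129.34.162:
  /23 91.145.4.0: no
  /20 30.92.240.0: no
  /20 26.141.240.0: no
  /0 0.0.0.0: MATCH
Selected: next-hop 65.80.36.230 via eth1 (matched /0)


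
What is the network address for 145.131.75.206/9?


IP:   10010001.10000011.01001011.11001110
Mask: 11111111.10000000.00000000.00000000
AND operation:
Net:  10010001.10000000.00000000.00000000
Network: 145.128.0.0/9


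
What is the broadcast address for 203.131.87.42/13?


Network: 203.128.0.0/13
Host bits = 19
Set all host bits to 1:
Broadcast: 203.135.255.255


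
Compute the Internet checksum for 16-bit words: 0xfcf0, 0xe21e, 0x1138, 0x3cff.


Sum all words (with carry folding):
+ 0xfcf0 = 0xfcf0
+ 0xe21e = 0xdf0f
+ 0x1138 = 0xf047
+ 0x3cff = 0x2d47
One's complement: ~0x2d47
Checksum = 0xd2b8


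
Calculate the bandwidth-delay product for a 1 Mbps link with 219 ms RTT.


BDP = bandwidth * RTT
= 1 Mbps * 219 ms
= 1 * 1e6 * 219 / 1000 bits
= 219000 bits
= 27375 bytes
= 26.7334 KB
BDP = 219000 bits (27375 bytes)


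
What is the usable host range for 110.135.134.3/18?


Network: 110.135.128.0
Broadcast: 110.135.191.255
First usable = network + 1
Last usable = broadcast - 1
Range: 110.135.128.1 to 110.135.191.254


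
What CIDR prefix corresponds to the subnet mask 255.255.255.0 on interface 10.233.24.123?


Binary: 11111111.11111111.11111111.00000000
Count leading 1s
Prefix: /24


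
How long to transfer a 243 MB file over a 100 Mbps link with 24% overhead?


Effective throughput = 100 * (1 - 24/100) = 76 Mbps
File size in Mb = 243 * 8 = 1944 Mb
Time = 1944 / 76
Time = 25.5789 seconds


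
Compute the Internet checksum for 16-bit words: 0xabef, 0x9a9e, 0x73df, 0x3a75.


Sum all words (with carry folding):
+ 0xabef = 0xabef
+ 0x9a9e = 0x468e
+ 0x73df = 0xba6d
+ 0x3a75 = 0xf4e2
One's complement: ~0xf4e2
Checksum = 0x0b1d


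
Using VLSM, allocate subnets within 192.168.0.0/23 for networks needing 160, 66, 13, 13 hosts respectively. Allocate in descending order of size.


160 hosts -> /24 (254 usable): 192.168.0.0/24
66 hosts -> /25 (126 usable): 192.168.1.0/25
13 hosts -> /28 (14 usable): 192.168.1.128/28
13 hosts -> /28 (14 usable): 192.168.1.144/28
Allocation: 192.168.0.0/24 (160 hosts, 254 usable); 192.168.1.0/25 (66 hosts, 126 usable); 192.168.1.128/28 (13 hosts, 14 usable); 192.168.1.144/28 (13 hosts, 14 usable)


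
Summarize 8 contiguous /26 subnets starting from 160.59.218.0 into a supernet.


Original prefix: /26
Number of subnets: 8 = 2^3
New prefix = 26 - 3 = 23
Supernet: 160.59.218.0/23


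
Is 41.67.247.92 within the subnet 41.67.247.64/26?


Subnet network: 41.67.247.64
Test IP AND mask: 41.67.247.64
Yes, 41.67.247.92 is in 41.67.247.64/26


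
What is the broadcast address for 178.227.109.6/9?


Network: 178.128.0.0/9
Host bits = 23
Set all host bits to 1:
Broadcast: 178.255.255.255


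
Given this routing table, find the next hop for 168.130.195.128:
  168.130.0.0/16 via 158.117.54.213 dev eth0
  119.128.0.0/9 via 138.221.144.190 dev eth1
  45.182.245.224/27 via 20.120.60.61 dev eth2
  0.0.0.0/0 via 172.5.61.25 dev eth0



Longest prefix match for 168.130.195.128:
  /16 168.130.0.0: MATCH
  /9 119.128.0.0: no
  /27 45.182.245.224: no
  /0 0.0.0.0: MATCH
Selected: next-hop 158.117.54.213 via eth0 (matched /16)


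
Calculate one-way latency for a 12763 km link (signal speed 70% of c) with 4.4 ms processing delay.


Speed = 0.7 * 3e5 km/s = 210000 km/s
Propagation delay = 12763 / 210000 = 0.0608 s = 60.7762 ms
Processing delay = 4.4 ms
Total one-way latency = 65.1762 ms


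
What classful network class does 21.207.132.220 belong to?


First octet: 21
Binary: 00010101
0xxxxxxx -> Class A (1-126)
Class A, default mask 255.0.0.0 (/8)


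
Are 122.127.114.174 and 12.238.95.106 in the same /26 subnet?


Mask: 255.255.255.192
122.127.114.174 AND mask = 122.127.114.128
12.238.95.106 AND mask = 12.238.95.64
No, different subnets (122.127.114.128 vs 12.238.95.64)


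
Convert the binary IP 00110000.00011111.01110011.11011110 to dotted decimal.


00110000 = 48
00011111 = 31
01110011 = 115
11011110 = 222
IP: 48.31.115.222


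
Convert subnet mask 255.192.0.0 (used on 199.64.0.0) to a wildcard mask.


Subnet mask: 255.192.0.0
Wildcard = 255.255.255.255 - subnet mask
255 - 255 = 0
255 - 192 = 63
255 - 0 = 255
255 - 0 = 255
Wildcard: 0.63.255.255


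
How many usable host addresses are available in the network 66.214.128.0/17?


Host bits = 32 - 17 = 15
Total addresses = 2^15 = 32768
Usable = total - 2 (network and broadcast)
Usable hosts: 32766


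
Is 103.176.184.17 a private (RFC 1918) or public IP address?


RFC 1918 private ranges:
  10.0.0.0/8 (10.0.0.0 - 10.255.255.255)
  172.16.0.0/12 (172.16.0.0 - 172.31.255.255)
  192.168.0.0/16 (192.168.0.0 - 192.168.255.255)
Public (not in any RFC 1918 range)


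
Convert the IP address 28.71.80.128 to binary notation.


28 = 00011100
71 = 01000111
80 = 01010000
128 = 10000000
Binary: 00011100.01000111.01010000.10000000


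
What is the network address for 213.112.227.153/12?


IP:   11010101.01110000.11100011.10011001
Mask: 11111111.11110000.00000000.00000000
AND operation:
Net:  11010101.01110000.00000000.00000000
Network: 213.112.0.0/12


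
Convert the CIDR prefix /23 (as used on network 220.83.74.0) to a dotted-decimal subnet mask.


/23 means 23 network bits, 9 host bits
Binary: 11111111111111111111111000000000
Mask: 255.255.254.0


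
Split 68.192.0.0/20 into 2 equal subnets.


New prefix = 20 + 1 = 21
Each subnet has 2048 addresses
  68.192.0.0/21
  68.192.8.0/21
Subnets: 68.192.0.0/21, 68.192.8.0/21


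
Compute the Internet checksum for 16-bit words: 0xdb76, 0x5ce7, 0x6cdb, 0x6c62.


Sum all words (with carry folding):
+ 0xdb76 = 0xdb76
+ 0x5ce7 = 0x385e
+ 0x6cdb = 0xa539
+ 0x6c62 = 0x119c
One's complement: ~0x119c
Checksum = 0xee63


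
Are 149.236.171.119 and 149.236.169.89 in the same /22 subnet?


Mask: 255.255.252.0
149.236.171.119 AND mask = 149.236.168.0
149.236.169.89 AND mask = 149.236.168.0
Yes, same subnet (149.236.168.0)


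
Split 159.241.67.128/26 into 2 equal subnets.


New prefix = 26 + 1 = 27
Each subnet has 32 addresses
  159.241.67.128/27
  159.241.67.160/27
Subnets: 159.241.67.128/27, 159.241.67.160/27


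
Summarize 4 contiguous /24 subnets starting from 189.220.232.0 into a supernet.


Original prefix: /24
Number of subnets: 4 = 2^2
New prefix = 24 - 2 = 22
Supernet: 189.220.232.0/22


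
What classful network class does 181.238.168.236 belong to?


First octet: 181
Binary: 10110101
10xxxxxx -> Class B (128-191)
Class B, default mask 255.255.0.0 (/16)


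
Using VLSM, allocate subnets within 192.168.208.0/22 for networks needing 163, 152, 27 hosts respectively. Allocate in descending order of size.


163 hosts -> /24 (254 usable): 192.168.208.0/24
152 hosts -> /24 (254 usable): 192.168.209.0/24
27 hosts -> /27 (30 usable): 192.168.210.0/27
Allocation: 192.168.208.0/24 (163 hosts, 254 usable); 192.168.209.0/24 (152 hosts, 254 usable); 192.168.210.0/27 (27 hosts, 30 usable)


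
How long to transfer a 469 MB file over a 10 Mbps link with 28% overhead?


Effective throughput = 10 * (1 - 28/100) = 7.2 Mbps
File size in Mb = 469 * 8 = 3752 Mb
Time = 3752 / 7.2
Time = 521.1111 seconds


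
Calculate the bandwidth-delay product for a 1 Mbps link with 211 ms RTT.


BDP = bandwidth * RTT
= 1 Mbps * 211 ms
= 1 * 1e6 * 211 / 1000 bits
= 211000 bits
= 26375 bytes
= 25.7568 KB
BDP = 211000 bits (26375 bytes)


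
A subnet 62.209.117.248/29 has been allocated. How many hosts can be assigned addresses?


Host bits = 32 - 29 = 3
Total addresses = 2^3 = 8
Usable = total - 2 (network and broadcast)
Usable hosts: 6


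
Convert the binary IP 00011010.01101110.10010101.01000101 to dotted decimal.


00011010 = 26
01101110 = 110
10010101 = 149
01000101 = 69
IP: 26.110.149.69


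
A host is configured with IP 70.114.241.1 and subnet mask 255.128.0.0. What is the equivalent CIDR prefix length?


Binary: 11111111.10000000.00000000.00000000
Count leading 1s
Prefix: /9


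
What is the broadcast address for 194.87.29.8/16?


Network: 194.87.0.0/16
Host bits = 16
Set all host bits to 1:
Broadcast: 194.87.255.255


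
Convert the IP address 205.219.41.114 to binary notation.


205 = 11001101
219 = 11011011
41 = 00101001
114 = 01110010
Binary: 11001101.11011011.00101001.01110010


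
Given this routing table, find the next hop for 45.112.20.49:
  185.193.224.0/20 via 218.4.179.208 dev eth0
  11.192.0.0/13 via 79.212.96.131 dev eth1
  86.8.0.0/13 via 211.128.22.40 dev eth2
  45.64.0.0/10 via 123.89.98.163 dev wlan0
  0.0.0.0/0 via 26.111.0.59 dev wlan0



Longest prefix match for 45.112.20.49:
  /20 185.193.224.0: no
  /13 11.192.0.0: no
  /13 86.8.0.0: no
  /10 45.64.0.0: MATCH
  /0 0.0.0.0: MATCH
Selected: next-hop 123.89.98.163 via wlan0 (matched /10)


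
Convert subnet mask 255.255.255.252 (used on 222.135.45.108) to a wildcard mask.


Subnet mask: 255.255.255.252
Wildcard = 255.255.255.255 - subnet mask
255 - 255 = 0
255 - 255 = 0
255 - 255 = 0
255 - 252 = 3
Wildcard: 0.0.0.3


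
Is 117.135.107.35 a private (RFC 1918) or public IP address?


RFC 1918 private ranges:
  10.0.0.0/8 (10.0.0.0 - 10.255.255.255)
  172.16.0.0/12 (172.16.0.0 - 172.31.255.255)
  192.168.0.0/16 (192.168.0.0 - 192.168.255.255)
Public (not in any RFC 1918 range)


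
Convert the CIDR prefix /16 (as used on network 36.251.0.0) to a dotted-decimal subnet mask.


/16 means 16 network bits, 16 host bits
Binary: 11111111111111110000000000000000
Mask: 255.255.0.0


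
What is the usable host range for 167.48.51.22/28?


Network: 167.48.51.16
Broadcast: 167.48.51.31
First usable = network + 1
Last usable = broadcast - 1
Range: 167.48.51.17 to 167.48.51.30


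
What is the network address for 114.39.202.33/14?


IP:   01110010.00100111.11001010.00100001
Mask: 11111111.11111100.00000000.00000000
AND operation:
Net:  01110010.00100100.00000000.00000000
Network: 114.36.0.0/14


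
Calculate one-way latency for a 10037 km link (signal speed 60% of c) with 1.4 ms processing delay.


Speed = 0.6 * 3e5 km/s = 180000 km/s
Propagation delay = 10037 / 180000 = 0.0558 s = 55.7611 ms
Processing delay = 1.4 ms
Total one-way latency = 57.1611 ms


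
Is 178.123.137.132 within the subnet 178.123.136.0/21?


Subnet network: 178.123.136.0
Test IP AND mask: 178.123.136.0
Yes, 178.123.137.132 is in 178.123.136.0/21


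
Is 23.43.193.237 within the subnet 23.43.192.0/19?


Subnet network: 23.43.192.0
Test IP AND mask: 23.43.192.0
Yes, 23.43.193.237 is in 23.43.192.0/19


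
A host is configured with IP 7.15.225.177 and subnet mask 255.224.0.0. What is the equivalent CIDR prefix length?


Binary: 11111111.11100000.00000000.00000000
Count leading 1s
Prefix: /11


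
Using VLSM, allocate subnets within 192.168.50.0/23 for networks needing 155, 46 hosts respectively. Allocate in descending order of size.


155 hosts -> /24 (254 usable): 192.168.50.0/24
46 hosts -> /26 (62 usable): 192.168.51.0/26
Allocation: 192.168.50.0/24 (155 hosts, 254 usable); 192.168.51.0/26 (46 hosts, 62 usable)


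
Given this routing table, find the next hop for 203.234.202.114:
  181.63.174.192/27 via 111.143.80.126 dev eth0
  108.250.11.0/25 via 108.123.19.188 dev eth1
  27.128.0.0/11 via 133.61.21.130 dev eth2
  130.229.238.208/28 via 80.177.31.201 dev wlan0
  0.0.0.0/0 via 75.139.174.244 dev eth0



Longest prefix match for 203.234.202.114:
  /27 181.63.174.192: no
  /25 108.250.11.0: no
  /11 27.128.0.0: no
  /28 130.229.238.208: no
  /0 0.0.0.0: MATCH
Selected: next-hop 75.139.174.244 via eth0 (matched /0)


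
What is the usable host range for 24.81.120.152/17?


Network: 24.81.0.0
Broadcast: 24.81.127.255
First usable = network + 1
Last usable = broadcast - 1
Range: 24.81.0.1 to 24.81.127.254


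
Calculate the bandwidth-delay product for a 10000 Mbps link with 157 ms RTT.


BDP = bandwidth * RTT
= 10000 Mbps * 157 ms
= 10000 * 1e6 * 157 / 1000 bits
= 1570000000 bits
= 196250000 bytes
= 191650.3906 KB
BDP = 1570000000 bits (196250000 bytes)


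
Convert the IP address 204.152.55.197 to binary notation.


204 = 11001100
152 = 10011000
55 = 00110111
197 = 11000101
Binary: 11001100.10011000.00110111.11000101


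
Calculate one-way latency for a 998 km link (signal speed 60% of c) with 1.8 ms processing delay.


Speed = 0.6 * 3e5 km/s = 180000 km/s
Propagation delay = 998 / 180000 = 0.0055 s = 5.5444 ms
Processing delay = 1.8 ms
Total one-way latency = 7.3444 ms


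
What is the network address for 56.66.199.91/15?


IP:   00111000.01000010.11000111.01011011
Mask: 11111111.11111110.00000000.00000000
AND operation:
Net:  00111000.01000010.00000000.00000000
Network: 56.66.0.0/15


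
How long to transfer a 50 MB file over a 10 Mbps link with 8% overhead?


Effective throughput = 10 * (1 - 8/100) = 9.2 Mbps
File size in Mb = 50 * 8 = 400 Mb
Time = 400 / 9.2
Time = 43.4783 seconds


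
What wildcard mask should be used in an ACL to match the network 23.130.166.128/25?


Subnet mask: 255.255.255.128
Wildcard = 255.255.255.255 - subnet mask
255 - 255 = 0
255 - 255 = 0
255 - 255 = 0
255 - 128 = 127
Wildcard: 0.0.0.127


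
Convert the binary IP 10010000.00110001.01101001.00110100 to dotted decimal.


10010000 = 144
00110001 = 49
01101001 = 105
00110100 = 52
IP: 144.49.105.52


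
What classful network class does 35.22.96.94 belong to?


First octet: 35
Binary: 00100011
0xxxxxxx -> Class A (1-126)
Class A, default mask 255.0.0.0 (/8)


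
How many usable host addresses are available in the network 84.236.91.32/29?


Host bits = 32 - 29 = 3
Total addresses = 2^3 = 8
Usable = total - 2 (network and broadcast)
Usable hosts: 6


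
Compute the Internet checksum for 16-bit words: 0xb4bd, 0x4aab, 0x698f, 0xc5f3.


Sum all words (with carry folding):
+ 0xb4bd = 0xb4bd
+ 0x4aab = 0xff68
+ 0x698f = 0x68f8
+ 0xc5f3 = 0x2eec
One's complement: ~0x2eec
Checksum = 0xd113


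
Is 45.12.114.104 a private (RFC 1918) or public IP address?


RFC 1918 private ranges:
  10.0.0.0/8 (10.0.0.0 - 10.255.255.255)
  172.16.0.0/12 (172.16.0.0 - 172.31.255.255)
  192.168.0.0/16 (192.168.0.0 - 192.168.255.255)
Public (not in any RFC 1918 range)


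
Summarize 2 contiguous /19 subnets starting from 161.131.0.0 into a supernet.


Original prefix: /19
Number of subnets: 2 = 2^1
New prefix = 19 - 1 = 18
Supernet: 161.131.0.0/18


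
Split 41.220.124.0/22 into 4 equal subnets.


New prefix = 22 + 2 = 24
Each subnet has 256 addresses
  41.220.124.0/24
  41.220.125.0/24
  41.220.126.0/24
  41.220.127.0/24
Subnets: 41.220.124.0/24, 41.220.125.0/24, 41.220.126.0/24, 41.220.127.0/24


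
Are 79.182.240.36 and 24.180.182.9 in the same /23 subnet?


Mask: 255.255.254.0
79.182.240.36 AND mask = 79.182.240.0
24.180.182.9 AND mask = 24.180.182.0
No, different subnets (79.182.240.0 vs 24.180.182.0)


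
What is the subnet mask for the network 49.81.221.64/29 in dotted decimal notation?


/29 means 29 network bits, 3 host bits
Binary: 11111111111111111111111111111000
Mask: 255.255.255.248


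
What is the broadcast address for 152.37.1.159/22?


Network: 152.37.0.0/22
Host bits = 10
Set all host bits to 1:
Broadcast: 152.37.3.255


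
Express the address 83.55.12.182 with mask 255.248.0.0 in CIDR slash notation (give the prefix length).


Binary: 11111111.11111000.00000000.00000000
Count leading 1s
Prefix: /13


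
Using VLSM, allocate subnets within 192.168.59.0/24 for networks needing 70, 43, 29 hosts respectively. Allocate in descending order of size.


70 hosts -> /25 (126 usable): 192.168.59.0/25
43 hosts -> /26 (62 usable): 192.168.59.128/26
29 hosts -> /27 (30 usable): 192.168.59.192/27
Allocation: 192.168.59.0/25 (70 hosts, 126 usable); 192.168.59.128/26 (43 hosts, 62 usable); 192.168.59.192/27 (29 hosts, 30 usable)


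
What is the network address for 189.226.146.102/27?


IP:   10111101.11100010.10010010.01100110
Mask: 11111111.11111111.11111111.11100000
AND operation:
Net:  10111101.11100010.10010010.01100000
Network: 189.226.146.96/27


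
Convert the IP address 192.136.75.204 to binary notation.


192 = 11000000
136 = 10001000
75 = 01001011
204 = 11001100
Binary: 11000000.10001000.01001011.11001100


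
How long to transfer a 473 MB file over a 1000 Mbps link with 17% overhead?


Effective throughput = 1000 * (1 - 17/100) = 830 Mbps
File size in Mb = 473 * 8 = 3784 Mb
Time = 3784 / 830
Time = 4.559 seconds
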